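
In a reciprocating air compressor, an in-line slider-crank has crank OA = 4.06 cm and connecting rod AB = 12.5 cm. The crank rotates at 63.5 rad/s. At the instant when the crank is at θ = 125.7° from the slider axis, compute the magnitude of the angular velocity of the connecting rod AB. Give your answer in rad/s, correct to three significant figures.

ω = 63.5 rad/s
The rod makes angle φ with the slider axis where L sinφ = r sinθ; differentiating, L cosφ·φ̇ = r ω cosθ.
L cosφ = √(L² − r² sin²θ) = 0.12057 m.
|ω_rod| = r ω |cosθ| / √(L² − r² sin²θ) = 0.0406·63.5·0.58354/0.12057 = 12.477 rad/s.

12.5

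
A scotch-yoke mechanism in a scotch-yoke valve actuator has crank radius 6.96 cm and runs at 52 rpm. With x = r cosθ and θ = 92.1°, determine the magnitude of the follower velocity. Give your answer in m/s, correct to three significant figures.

0.379

ω = 5.445 rad/s (from 52 rpm).
x = r cosθ ⇒ ẋ = −rω sinθ.
|v| = rω|sinθ| = 0.0696·5.445·|sin 92.1°| = 0.37875 m/s.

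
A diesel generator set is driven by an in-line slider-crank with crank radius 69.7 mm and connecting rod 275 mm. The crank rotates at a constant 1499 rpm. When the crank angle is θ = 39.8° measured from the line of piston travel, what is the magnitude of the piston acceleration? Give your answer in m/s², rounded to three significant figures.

ω = 2π·1499/60 = 157 rad/s
x(θ) = r cosθ + √(L² − r² sin²θ); with ω constant, a = ω²·d²x/dθ².
d²x/dθ² = −r cosθ − r²(cos2θ)/√u − r⁴ sin²2θ/(4u^{3/2}),  u = L² − r² sin²θ = 0.0736344 m².
Substituting r = 0.0697 m, L = 0.275 m, θ = 39.8°: d²x/dθ² = -0.057067 m.
a = ω²·d²x/dθ² = (157)²·(-0.057067) = -1406.2 m/s²;  |a| = 1406.2 m/s².

1410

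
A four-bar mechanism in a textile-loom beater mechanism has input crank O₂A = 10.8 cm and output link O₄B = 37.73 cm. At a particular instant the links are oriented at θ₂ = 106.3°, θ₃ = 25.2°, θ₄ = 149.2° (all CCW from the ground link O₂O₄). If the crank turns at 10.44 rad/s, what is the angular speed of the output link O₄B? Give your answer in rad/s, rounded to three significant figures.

3.56

ω₂ = 10.44 rad/s
Differentiating the loop-closure r₂e^{iθ₂}+r₃e^{iθ₃}=r₁+r₄e^{iθ₄} gives r₂ω₂e^{iθ₂}+r₃ω₃e^{iθ₃}=r₄ω₄e^{iθ₄}.
Eliminating the other unknown: ω₄ = r₂ω₂ sin(θ₂−θ₃) / [r₄ sin(θ₄−θ₃)].
Numerator sine = +0.98796; denominator sine = +0.82904.
Result = 0.108·10.44·(+0.98796) / (0.3773·(+0.82904)) = +3.5613 rad/s; magnitude 3.5613 rad/s.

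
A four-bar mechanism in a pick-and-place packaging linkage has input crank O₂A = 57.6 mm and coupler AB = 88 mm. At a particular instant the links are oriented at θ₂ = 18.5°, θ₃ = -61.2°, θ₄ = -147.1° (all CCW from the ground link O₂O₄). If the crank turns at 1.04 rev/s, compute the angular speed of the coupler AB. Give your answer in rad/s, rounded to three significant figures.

1.07

ω₂ = 6.535 rad/s (from 1.04 rev/s).
Differentiating the loop-closure r₂e^{iθ₂}+r₃e^{iθ₃}=r₁+r₄e^{iθ₄} gives r₂ω₂e^{iθ₂}+r₃ω₃e^{iθ₃}=r₄ω₄e^{iθ₄}.
Eliminating the other unknown: ω₃ = r₂ω₂ sin(θ₄−θ₂) / [r₃ sin(θ₃−θ₄)].
Numerator sine = -0.24869; denominator sine = +0.99744.
Result = 0.0576·6.535·(-0.24869) / (0.088·(+0.99744)) = -1.0664 rad/s; magnitude 1.0664 rad/s.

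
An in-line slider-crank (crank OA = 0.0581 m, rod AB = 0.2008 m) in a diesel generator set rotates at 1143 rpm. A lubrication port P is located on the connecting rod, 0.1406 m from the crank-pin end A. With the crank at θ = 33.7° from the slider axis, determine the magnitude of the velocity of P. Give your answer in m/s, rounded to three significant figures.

4.84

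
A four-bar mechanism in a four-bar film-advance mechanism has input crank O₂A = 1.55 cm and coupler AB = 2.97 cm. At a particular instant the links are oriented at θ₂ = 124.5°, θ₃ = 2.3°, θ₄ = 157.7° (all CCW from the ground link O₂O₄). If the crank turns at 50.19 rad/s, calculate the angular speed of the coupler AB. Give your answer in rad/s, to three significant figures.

ω₂ = 50.19 rad/s
Differentiating the loop-closure r₂e^{iθ₂}+r₃e^{iθ₃}=r₁+r₄e^{iθ₄} gives r₂ω₂e^{iθ₂}+r₃ω₃e^{iθ₃}=r₄ω₄e^{iθ₄}.
Eliminating the other unknown: ω₃ = r₂ω₂ sin(θ₄−θ₂) / [r₃ sin(θ₃−θ₄)].
Numerator sine = +0.54756; denominator sine = -0.41628.
Result = 0.0155·50.19·(+0.54756) / (0.0297·(-0.41628)) = -34.454 rad/s; magnitude 34.454 rad/s.

34.5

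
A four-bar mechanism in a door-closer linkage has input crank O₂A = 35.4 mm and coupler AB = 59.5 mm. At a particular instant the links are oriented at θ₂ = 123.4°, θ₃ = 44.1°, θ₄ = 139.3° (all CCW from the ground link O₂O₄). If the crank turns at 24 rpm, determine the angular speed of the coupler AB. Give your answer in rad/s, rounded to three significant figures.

ω₂ = 2.513 rad/s (from 24 rpm).
Differentiating the loop-closure r₂e^{iθ₂}+r₃e^{iθ₃}=r₁+r₄e^{iθ₄} gives r₂ω₂e^{iθ₂}+r₃ω₃e^{iθ₃}=r₄ω₄e^{iθ₄}.
Eliminating the other unknown: ω₃ = r₂ω₂ sin(θ₄−θ₂) / [r₃ sin(θ₃−θ₄)].
Numerator sine = +0.27396; denominator sine = -0.99588.
Result = 0.0354·2.513·(+0.27396) / (0.0595·(-0.99588)) = -0.41134 rad/s; magnitude 0.41134 rad/s.

0.411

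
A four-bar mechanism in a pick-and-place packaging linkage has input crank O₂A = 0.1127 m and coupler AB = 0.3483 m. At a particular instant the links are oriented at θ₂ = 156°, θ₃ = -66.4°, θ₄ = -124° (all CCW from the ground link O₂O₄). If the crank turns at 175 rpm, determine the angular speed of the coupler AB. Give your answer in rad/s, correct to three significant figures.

ω₂ = 18.33 rad/s (from 175 rpm).
Differentiating the loop-closure r₂e^{iθ₂}+r₃e^{iθ₃}=r₁+r₄e^{iθ₄} gives r₂ω₂e^{iθ₂}+r₃ω₃e^{iθ₃}=r₄ω₄e^{iθ₄}.
Eliminating the other unknown: ω₃ = r₂ω₂ sin(θ₄−θ₂) / [r₃ sin(θ₃−θ₄)].
Numerator sine = +0.98481; denominator sine = +0.84433.
Result = 0.1127·18.33·(+0.98481) / (0.3483·(+0.84433)) = +6.9164 rad/s; magnitude 6.9164 rad/s.

6.92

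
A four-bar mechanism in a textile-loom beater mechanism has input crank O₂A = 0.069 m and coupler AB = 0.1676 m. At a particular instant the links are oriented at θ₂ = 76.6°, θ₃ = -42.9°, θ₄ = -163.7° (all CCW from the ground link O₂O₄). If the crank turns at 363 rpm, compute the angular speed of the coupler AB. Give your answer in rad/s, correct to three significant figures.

15.8

ω₂ = 38.01 rad/s (from 363 rpm).
Differentiating the loop-closure r₂e^{iθ₂}+r₃e^{iθ₃}=r₁+r₄e^{iθ₄} gives r₂ω₂e^{iθ₂}+r₃ω₃e^{iθ₃}=r₄ω₄e^{iθ₄}.
Eliminating the other unknown: ω₃ = r₂ω₂ sin(θ₄−θ₂) / [r₃ sin(θ₃−θ₄)].
Numerator sine = +0.86863; denominator sine = +0.85896.
Result = 0.069·38.01·(+0.86863) / (0.1676·(+0.85896)) = +15.826 rad/s; magnitude 15.826 rad/s.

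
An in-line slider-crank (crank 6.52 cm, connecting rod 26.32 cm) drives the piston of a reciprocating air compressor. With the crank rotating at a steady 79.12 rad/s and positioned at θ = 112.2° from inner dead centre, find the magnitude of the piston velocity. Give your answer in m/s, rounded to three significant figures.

ω = 79.12 rad/s
For an in-line slider-crank, x = r cosθ + √(L² − r² sin²θ), so v = −rω sinθ·[1 + r cosθ/√(L² − r² sin²θ)].
With r = 0.0652 m, L = 0.2632 m, θ = 112.2°: √(L² − r² sin²θ) = 0.25618 m.
v = −0.0652·79.12·0.92587·[1 + 0.0652·-0.37784/0.25618] = -4.3169 m/s.
|v| = 4.3169 m/s.

4.32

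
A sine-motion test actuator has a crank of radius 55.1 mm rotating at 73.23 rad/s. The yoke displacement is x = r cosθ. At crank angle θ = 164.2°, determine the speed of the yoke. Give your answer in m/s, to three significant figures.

1.10

ω = 73.23 rad/s
x = r cosθ ⇒ ẋ = −rω sinθ.
|v| = rω|sinθ| = 0.0551·73.23·|sin 164.2°| = 1.0986 m/s.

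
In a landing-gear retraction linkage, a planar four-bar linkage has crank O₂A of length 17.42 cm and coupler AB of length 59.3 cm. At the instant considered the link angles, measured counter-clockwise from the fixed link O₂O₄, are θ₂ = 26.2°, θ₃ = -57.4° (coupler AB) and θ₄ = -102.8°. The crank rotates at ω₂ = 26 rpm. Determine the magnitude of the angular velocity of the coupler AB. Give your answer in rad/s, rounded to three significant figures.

0.873

ω₂ = 2.723 rad/s (from 26 rpm).
Differentiating the loop-closure r₂e^{iθ₂}+r₃e^{iθ₃}=r₁+r₄e^{iθ₄} gives r₂ω₂e^{iθ₂}+r₃ω₃e^{iθ₃}=r₄ω₄e^{iθ₄}.
Eliminating the other unknown: ω₃ = r₂ω₂ sin(θ₄−θ₂) / [r₃ sin(θ₃−θ₄)].
Numerator sine = -0.77715; denominator sine = +0.71203.
Result = 0.1742·2.723·(-0.77715) / (0.593·(+0.71203)) = -0.87298 rad/s; magnitude 0.87298 rad/s.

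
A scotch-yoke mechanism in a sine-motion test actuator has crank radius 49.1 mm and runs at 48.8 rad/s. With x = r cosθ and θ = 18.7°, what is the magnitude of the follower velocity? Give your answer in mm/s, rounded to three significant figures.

ω = 48.8 rad/s
x = r cosθ ⇒ ẋ = −rω sinθ.
|v| = rω|sinθ| = 0.0491·48.8·|sin 18.7°| = 0.76821 m/s = 768.21 mm/s.

768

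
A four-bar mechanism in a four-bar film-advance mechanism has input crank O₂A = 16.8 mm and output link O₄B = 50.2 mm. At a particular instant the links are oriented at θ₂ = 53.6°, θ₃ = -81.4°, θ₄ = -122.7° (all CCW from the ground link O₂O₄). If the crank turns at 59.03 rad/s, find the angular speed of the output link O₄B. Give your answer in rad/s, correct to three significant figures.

ω₂ = 59.03 rad/s
Differentiating the loop-closure r₂e^{iθ₂}+r₃e^{iθ₃}=r₁+r₄e^{iθ₄} gives r₂ω₂e^{iθ₂}+r₃ω₃e^{iθ₃}=r₄ω₄e^{iθ₄}.
Eliminating the other unknown: ω₄ = r₂ω₂ sin(θ₂−θ₃) / [r₄ sin(θ₄−θ₃)].
Numerator sine = +0.70711; denominator sine = -0.66000.
Result = 0.0168·59.03·(+0.70711) / (0.0502·(-0.66000)) = -21.165 rad/s; magnitude 21.165 rad/s.

21.2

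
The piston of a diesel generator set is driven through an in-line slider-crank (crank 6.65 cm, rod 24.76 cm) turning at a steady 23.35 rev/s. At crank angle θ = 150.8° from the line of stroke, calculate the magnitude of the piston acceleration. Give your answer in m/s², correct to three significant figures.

ω = 2π·23.4 = 146.7 rad/s
x(θ) = r cosθ + √(L² − r² sin²θ); with ω constant, a = ω²·d²x/dθ².
d²x/dθ² = −r cosθ − r²(cos2θ)/√u − r⁴ sin²2θ/(4u^{3/2}),  u = L² − r² sin²θ = 0.0602532 m².
Substituting r = 0.0665 m, L = 0.2476 m, θ = 150.8°: d²x/dθ² = +0.048369 m.
a = ω²·d²x/dθ² = (146.7)²·(+0.048369) = +1041.1 m/s²;  |a| = 1041.1 m/s².

1040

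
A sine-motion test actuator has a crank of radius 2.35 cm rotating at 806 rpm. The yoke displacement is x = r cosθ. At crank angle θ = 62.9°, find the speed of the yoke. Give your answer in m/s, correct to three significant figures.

1.77

ω = 84.4 rad/s (from 806 rpm).
x = r cosθ ⇒ ẋ = −rω sinθ.
|v| = rω|sinθ| = 0.0235·84.4·|sin 62.9°| = 1.7657 m/s.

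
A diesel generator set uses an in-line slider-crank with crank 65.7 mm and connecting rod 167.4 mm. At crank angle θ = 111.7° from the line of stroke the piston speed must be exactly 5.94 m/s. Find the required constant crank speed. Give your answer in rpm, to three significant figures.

1100

For an in-line slider-crank, |v_piston| = rω|sinθ|·[1 + r cosθ/√(L² − r² sin²θ)].
With r = 0.0657 m, L = 0.1674 m, θ = 111.7°: the bracketed kinematic factor |dx/dθ| = 0.05153 m.
ω = v/|dx/dθ| = 5.94/0.05153 = 115.27 rad/s.
N = 60ω/(2π) = 1100.8 rpm.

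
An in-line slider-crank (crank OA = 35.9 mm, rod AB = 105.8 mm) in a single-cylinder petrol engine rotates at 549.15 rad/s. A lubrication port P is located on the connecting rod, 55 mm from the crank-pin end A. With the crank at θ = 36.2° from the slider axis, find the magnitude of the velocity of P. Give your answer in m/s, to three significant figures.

15.4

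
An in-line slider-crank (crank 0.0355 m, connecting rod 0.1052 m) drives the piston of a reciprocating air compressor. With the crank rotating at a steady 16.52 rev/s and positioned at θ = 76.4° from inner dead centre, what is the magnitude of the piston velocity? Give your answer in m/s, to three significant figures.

3.88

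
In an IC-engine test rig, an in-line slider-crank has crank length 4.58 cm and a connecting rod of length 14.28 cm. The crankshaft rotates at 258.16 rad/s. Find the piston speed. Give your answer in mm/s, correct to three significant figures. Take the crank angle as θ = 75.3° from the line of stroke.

ω = 258.2 rad/s
For an in-line slider-crank, x = r cosθ + √(L² − r² sin²θ), so v = −rω sinθ·[1 + r cosθ/√(L² − r² sin²θ)].
With r = 0.0458 m, L = 0.1428 m, θ = 75.3°: √(L² − r² sin²θ) = 0.13575 m.
v = −0.0458·258.2·0.96727·[1 + 0.0458·0.25376/0.13575] = -12.416 m/s.
|v| = 12.416 m/s = 12416 mm/s.

12400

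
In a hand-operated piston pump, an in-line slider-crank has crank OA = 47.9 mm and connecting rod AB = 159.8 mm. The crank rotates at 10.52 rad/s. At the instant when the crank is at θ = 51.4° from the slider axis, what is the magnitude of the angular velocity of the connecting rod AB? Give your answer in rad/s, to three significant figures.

2.02

ω = 10.52 rad/s
The rod makes angle φ with the slider axis where L sinφ = r sinθ; differentiating, L cosφ·φ̇ = r ω cosθ.
L cosφ = √(L² − r² sin²θ) = 0.15535 m.
|ω_rod| = r ω |cosθ| / √(L² − r² sin²θ) = 0.0479·10.52·0.62388/0.15535 = 2.0236 rad/s.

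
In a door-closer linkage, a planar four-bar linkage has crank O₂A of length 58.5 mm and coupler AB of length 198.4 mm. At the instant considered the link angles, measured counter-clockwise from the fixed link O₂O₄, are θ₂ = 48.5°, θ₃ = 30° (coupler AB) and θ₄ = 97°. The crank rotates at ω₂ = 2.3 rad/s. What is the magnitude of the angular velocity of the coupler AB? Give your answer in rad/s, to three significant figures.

ω₂ = 2.3 rad/s
Differentiating the loop-closure r₂e^{iθ₂}+r₃e^{iθ₃}=r₁+r₄e^{iθ₄} gives r₂ω₂e^{iθ₂}+r₃ω₃e^{iθ₃}=r₄ω₄e^{iθ₄}.
Eliminating the other unknown: ω₃ = r₂ω₂ sin(θ₄−θ₂) / [r₃ sin(θ₃−θ₄)].
Numerator sine = +0.74896; denominator sine = -0.92050.
Result = 0.0585·2.3·(+0.74896) / (0.1984·(-0.92050)) = -0.55179 rad/s; magnitude 0.55179 rad/s.

0.552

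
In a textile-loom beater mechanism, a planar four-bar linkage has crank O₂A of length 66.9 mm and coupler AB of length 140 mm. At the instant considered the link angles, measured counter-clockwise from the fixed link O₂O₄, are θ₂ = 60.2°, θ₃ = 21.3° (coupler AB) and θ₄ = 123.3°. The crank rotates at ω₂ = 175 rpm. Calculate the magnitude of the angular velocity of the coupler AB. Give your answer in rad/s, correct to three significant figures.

7.98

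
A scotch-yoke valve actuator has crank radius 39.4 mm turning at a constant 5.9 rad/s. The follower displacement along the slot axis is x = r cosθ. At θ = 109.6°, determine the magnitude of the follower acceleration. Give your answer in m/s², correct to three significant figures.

ω = 5.9 rad/s
x = r cosθ ⇒ ẍ = −rω² cosθ (ω constant).
|a| = rω²|cosθ| = 0.0394·(5.9)²·|cos 109.6°| = 0.46008 m/s².

0.460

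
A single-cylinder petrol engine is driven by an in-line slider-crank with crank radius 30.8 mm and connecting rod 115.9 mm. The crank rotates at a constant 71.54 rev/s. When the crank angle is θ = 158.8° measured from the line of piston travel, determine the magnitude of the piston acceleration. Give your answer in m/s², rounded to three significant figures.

ω = 2π·71.5 = 449.5 rad/s
x(θ) = r cosθ + √(L² − r² sin²θ); with ω constant, a = ω²·d²x/dθ².
d²x/dθ² = −r cosθ − r²(cos2θ)/√u − r⁴ sin²2θ/(4u^{3/2}),  u = L² − r² sin²θ = 0.0133088 m².
Substituting r = 0.0308 m, L = 0.1159 m, θ = 158.8°: d²x/dθ² = +0.022577 m.
a = ω²·d²x/dθ² = (449.5)²·(+0.022577) = +4561.6 m/s²;  |a| = 4561.6 m/s².

4560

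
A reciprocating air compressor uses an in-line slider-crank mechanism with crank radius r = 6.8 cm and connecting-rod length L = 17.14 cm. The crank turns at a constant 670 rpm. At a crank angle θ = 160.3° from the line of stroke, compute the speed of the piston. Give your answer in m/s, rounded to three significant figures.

ω = 2π·670/60 = 70.16 rad/s
For an in-line slider-crank, x = r cosθ + √(L² − r² sin²θ), so v = −rω sinθ·[1 + r cosθ/√(L² − r² sin²θ)].
With r = 0.068 m, L = 0.1714 m, θ = 160.3°: √(L² − r² sin²θ) = 0.16986 m.
v = −0.068·70.16·0.33710·[1 + 0.068·-0.94147/0.16986] = -1.0021 m/s.
|v| = 1.0021 m/s.

1.00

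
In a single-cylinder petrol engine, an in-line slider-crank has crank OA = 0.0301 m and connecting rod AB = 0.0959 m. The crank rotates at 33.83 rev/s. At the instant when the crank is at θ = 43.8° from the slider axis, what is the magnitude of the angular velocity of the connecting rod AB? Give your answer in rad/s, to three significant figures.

49.3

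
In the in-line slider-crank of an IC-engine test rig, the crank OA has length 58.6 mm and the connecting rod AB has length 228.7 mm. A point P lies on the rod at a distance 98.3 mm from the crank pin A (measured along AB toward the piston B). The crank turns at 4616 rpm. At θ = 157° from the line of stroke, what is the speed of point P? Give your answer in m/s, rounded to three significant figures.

ω = 483.4 rad/s.  Crank-pin speed |V_A| = rω = 28.326 m/s, perpendicular to OA.
Rod angle: sinφ = −(r/L) sinθ ⇒ φ = -5.746°; ω_rod = −rω cosθ/√(L²−r²sin²θ) = +114.59 rad/s.
V_P = V_A + ω_rod × AP, with AP = 0.0983 m along the rod.
Components: V_Px = −rω sinθ − a·ω_rod·sinφ = -9.9403 m/s;  V_Py = rω cosθ + a·ω_rod·cosφ = -14.867 m/s.
|V_P| = √(V_Px² + V_Py²) = 17.884 m/s.

17.9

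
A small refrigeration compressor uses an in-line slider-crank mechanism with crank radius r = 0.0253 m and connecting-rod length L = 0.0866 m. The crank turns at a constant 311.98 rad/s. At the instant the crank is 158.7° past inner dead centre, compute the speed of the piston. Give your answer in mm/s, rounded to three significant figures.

ω = 312 rad/s
For an in-line slider-crank, x = r cosθ + √(L² − r² sin²θ), so v = −rω sinθ·[1 + r cosθ/√(L² − r² sin²θ)].
With r = 0.0253 m, L = 0.0866 m, θ = 158.7°: √(L² − r² sin²θ) = 0.086111 m.
v = −0.0253·312·0.36325·[1 + 0.0253·-0.93169/0.086111] = -2.0823 m/s.
|v| = 2.0823 m/s = 2082.3 mm/s.

2080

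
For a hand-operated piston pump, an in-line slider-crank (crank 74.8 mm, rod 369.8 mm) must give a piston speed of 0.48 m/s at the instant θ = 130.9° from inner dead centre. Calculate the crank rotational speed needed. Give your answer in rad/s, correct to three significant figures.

9.80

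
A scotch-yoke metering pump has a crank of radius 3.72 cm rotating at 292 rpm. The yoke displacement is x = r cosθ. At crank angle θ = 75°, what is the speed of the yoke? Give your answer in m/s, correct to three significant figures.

ω = 30.58 rad/s (from 292 rpm).
x = r cosθ ⇒ ẋ = −rω sinθ.
|v| = rω|sinθ| = 0.0372·30.58·|sin 75°| = 1.0987 m/s.

1.10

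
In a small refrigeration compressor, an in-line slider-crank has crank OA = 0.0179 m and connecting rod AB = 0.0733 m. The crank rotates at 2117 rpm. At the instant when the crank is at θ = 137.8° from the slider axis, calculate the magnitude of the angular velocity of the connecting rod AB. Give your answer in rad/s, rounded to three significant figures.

40.7

ω = 221.7 rad/s (converted from 2117 rpm).
The rod makes angle φ with the slider axis where L sinφ = r sinθ; differentiating, L cosφ·φ̇ = r ω cosθ.
L cosφ = √(L² − r² sin²θ) = 0.072307 m.
|ω_rod| = r ω |cosθ| / √(L² − r² sin²θ) = 0.0179·221.7·0.74080/0.072307 = 40.656 rad/s.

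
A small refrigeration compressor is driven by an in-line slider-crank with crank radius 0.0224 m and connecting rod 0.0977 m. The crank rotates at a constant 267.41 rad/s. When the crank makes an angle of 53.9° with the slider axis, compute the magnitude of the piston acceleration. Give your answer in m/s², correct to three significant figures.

834

ω = 267.4 rad/s
x(θ) = r cosθ + √(L² − r² sin²θ); with ω constant, a = ω²·d²x/dθ².
d²x/dθ² = −r cosθ − r²(cos2θ)/√u − r⁴ sin²2θ/(4u^{3/2}),  u = L² − r² sin²θ = 0.00921772 m².
Substituting r = 0.0224 m, L = 0.0977 m, θ = 53.9°: d²x/dθ² = -0.011665 m.
a = ω²·d²x/dθ² = (267.4)²·(-0.011665) = -834.13 m/s²;  |a| = 834.13 m/s².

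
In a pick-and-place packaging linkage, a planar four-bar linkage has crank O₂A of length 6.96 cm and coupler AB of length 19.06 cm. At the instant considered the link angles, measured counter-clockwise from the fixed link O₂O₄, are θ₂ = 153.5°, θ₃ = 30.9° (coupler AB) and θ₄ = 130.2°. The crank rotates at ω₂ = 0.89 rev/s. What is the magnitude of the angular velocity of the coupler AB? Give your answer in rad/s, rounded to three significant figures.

ω₂ = 5.592 rad/s (from 0.89 rev/s).
Differentiating the loop-closure r₂e^{iθ₂}+r₃e^{iθ₃}=r₁+r₄e^{iθ₄} gives r₂ω₂e^{iθ₂}+r₃ω₃e^{iθ₃}=r₄ω₄e^{iθ₄}.
Eliminating the other unknown: ω₃ = r₂ω₂ sin(θ₄−θ₂) / [r₃ sin(θ₃−θ₄)].
Numerator sine = -0.39555; denominator sine = -0.98686.
Result = 0.0696·5.592·(-0.39555) / (0.1906·(-0.98686)) = +0.81846 rad/s; magnitude 0.81846 rad/s.

0.818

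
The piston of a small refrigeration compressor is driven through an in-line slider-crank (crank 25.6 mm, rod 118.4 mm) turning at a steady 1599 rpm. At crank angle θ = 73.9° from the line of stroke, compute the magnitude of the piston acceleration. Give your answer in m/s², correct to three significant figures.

65.3

ω = 2π·1599/60 = 167.4 rad/s
x(θ) = r cosθ + √(L² − r² sin²θ); with ω constant, a = ω²·d²x/dθ².
d²x/dθ² = −r cosθ − r²(cos2θ)/√u − r⁴ sin²2θ/(4u^{3/2}),  u = L² − r² sin²θ = 0.0134136 m².
Substituting r = 0.0256 m, L = 0.1184 m, θ = 73.9°: d²x/dθ² = -0.0023306 m.
a = ω²·d²x/dθ² = (167.4)²·(-0.0023306) = -65.347 m/s²;  |a| = 65.347 m/s².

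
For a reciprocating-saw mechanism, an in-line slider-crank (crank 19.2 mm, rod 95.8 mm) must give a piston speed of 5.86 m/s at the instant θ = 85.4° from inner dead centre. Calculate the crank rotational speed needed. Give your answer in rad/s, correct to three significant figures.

For an in-line slider-crank, |v_piston| = rω|sinθ|·[1 + r cosθ/√(L² − r² sin²θ)].
With r = 0.0192 m, L = 0.0958 m, θ = 85.4°: the bracketed kinematic factor |dx/dθ| = 0.019452 m.
ω = v/|dx/dθ| = 5.86/0.019452 = 301.25 rad/s.

301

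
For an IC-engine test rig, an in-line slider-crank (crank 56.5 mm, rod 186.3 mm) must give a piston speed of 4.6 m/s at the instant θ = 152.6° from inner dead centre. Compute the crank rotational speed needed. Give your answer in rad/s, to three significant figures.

243

For an in-line slider-crank, |v_piston| = rω|sinθ|·[1 + r cosθ/√(L² − r² sin²θ)].
With r = 0.0565 m, L = 0.1863 m, θ = 152.6°: the bracketed kinematic factor |dx/dθ| = 0.018931 m.
ω = v/|dx/dθ| = 4.6/0.018931 = 242.99 rad/s.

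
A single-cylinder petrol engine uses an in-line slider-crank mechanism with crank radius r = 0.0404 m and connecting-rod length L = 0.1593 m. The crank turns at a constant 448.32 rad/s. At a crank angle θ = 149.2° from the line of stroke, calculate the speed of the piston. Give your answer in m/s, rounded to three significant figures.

7.24

ω = 448.3 rad/s
For an in-line slider-crank, x = r cosθ + √(L² − r² sin²θ), so v = −rω sinθ·[1 + r cosθ/√(L² − r² sin²θ)].
With r = 0.0404 m, L = 0.1593 m, θ = 149.2°: √(L² − r² sin²θ) = 0.15795 m.
v = −0.0404·448.3·0.51204·[1 + 0.0404·-0.85896/0.15795] = -7.2366 m/s.
|v| = 7.2366 m/s.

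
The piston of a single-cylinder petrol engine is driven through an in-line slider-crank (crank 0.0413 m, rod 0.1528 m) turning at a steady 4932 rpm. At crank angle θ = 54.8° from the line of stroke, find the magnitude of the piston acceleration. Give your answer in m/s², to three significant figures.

5380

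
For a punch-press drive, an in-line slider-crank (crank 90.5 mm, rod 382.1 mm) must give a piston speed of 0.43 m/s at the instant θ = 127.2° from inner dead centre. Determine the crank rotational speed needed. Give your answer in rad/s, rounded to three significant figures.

6.98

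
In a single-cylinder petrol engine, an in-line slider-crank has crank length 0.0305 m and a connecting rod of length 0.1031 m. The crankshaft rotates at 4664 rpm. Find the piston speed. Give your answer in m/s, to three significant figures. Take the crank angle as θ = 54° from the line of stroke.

ω = 2π·4664/60 = 488.4 rad/s
For an in-line slider-crank, x = r cosθ + √(L² − r² sin²θ), so v = −rω sinθ·[1 + r cosθ/√(L² − r² sin²θ)].
With r = 0.0305 m, L = 0.1031 m, θ = 54°: √(L² − r² sin²θ) = 0.1001 m.
v = −0.0305·488.4·0.80902·[1 + 0.0305·0.58779/0.1001] = -14.21 m/s.
|v| = 14.21 m/s.

14.2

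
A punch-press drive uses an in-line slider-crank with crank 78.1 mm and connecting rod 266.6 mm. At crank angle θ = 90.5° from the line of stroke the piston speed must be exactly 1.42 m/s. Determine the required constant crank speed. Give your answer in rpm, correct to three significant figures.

For an in-line slider-crank, |v_piston| = rω|sinθ|·[1 + r cosθ/√(L² − r² sin²θ)].
With r = 0.0781 m, L = 0.2666 m, θ = 90.5°: the bracketed kinematic factor |dx/dθ| = 0.077888 m.
ω = v/|dx/dθ| = 1.42/0.077888 = 18.231 rad/s.
N = 60ω/(2π) = 174.1 rpm.

174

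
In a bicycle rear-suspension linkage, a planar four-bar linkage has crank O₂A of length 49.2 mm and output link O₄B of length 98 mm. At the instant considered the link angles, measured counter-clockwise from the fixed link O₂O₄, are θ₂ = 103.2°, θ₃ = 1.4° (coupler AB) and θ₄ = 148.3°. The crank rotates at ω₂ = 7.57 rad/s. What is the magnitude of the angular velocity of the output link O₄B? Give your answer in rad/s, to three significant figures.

6.81

ω₂ = 7.57 rad/s
Differentiating the loop-closure r₂e^{iθ₂}+r₃e^{iθ₃}=r₁+r₄e^{iθ₄} gives r₂ω₂e^{iθ₂}+r₃ω₃e^{iθ₃}=r₄ω₄e^{iθ₄}.
Eliminating the other unknown: ω₄ = r₂ω₂ sin(θ₂−θ₃) / [r₄ sin(θ₄−θ₃)].
Numerator sine = +0.97887; denominator sine = +0.54610.
Result = 0.0492·7.57·(+0.97887) / (0.098·(+0.54610)) = +6.8122 rad/s; magnitude 6.8122 rad/s.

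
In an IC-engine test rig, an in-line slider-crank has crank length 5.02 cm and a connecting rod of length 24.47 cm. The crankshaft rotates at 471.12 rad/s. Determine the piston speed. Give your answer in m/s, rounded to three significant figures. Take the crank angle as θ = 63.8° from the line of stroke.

23.2

ω = 471.1 rad/s
For an in-line slider-crank, x = r cosθ + √(L² − r² sin²θ), so v = −rω sinθ·[1 + r cosθ/√(L² − r² sin²θ)].
With r = 0.0502 m, L = 0.2447 m, θ = 63.8°: √(L² − r² sin²θ) = 0.24052 m.
v = −0.0502·471.1·0.89726·[1 + 0.0502·0.44151/0.24052] = -23.176 m/s.
|v| = 23.176 m/s.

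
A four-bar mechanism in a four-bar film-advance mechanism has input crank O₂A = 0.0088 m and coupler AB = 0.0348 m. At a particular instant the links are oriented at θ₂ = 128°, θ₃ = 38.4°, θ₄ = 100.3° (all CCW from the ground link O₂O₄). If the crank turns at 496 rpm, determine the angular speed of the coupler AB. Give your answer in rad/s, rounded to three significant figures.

6.92

ω₂ = 51.94 rad/s (from 496 rpm).
Differentiating the loop-closure r₂e^{iθ₂}+r₃e^{iθ₃}=r₁+r₄e^{iθ₄} gives r₂ω₂e^{iθ₂}+r₃ω₃e^{iθ₃}=r₄ω₄e^{iθ₄}.
Eliminating the other unknown: ω₃ = r₂ω₂ sin(θ₄−θ₂) / [r₃ sin(θ₃−θ₄)].
Numerator sine = -0.46484; denominator sine = -0.88213.
Result = 0.0088·51.94·(-0.46484) / (0.0348·(-0.88213)) = +6.9213 rad/s; magnitude 6.9213 rad/s.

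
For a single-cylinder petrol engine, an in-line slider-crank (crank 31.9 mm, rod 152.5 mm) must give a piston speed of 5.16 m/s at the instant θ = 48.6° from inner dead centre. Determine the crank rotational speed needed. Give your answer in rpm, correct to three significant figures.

For an in-line slider-crank, |v_piston| = rω|sinθ|·[1 + r cosθ/√(L² − r² sin²θ)].
With r = 0.0319 m, L = 0.1525 m, θ = 48.6°: the bracketed kinematic factor |dx/dθ| = 0.02728 m.
ω = v/|dx/dθ| = 5.16/0.02728 = 189.15 rad/s.
N = 60ω/(2π) = 1806.2 rpm.

1810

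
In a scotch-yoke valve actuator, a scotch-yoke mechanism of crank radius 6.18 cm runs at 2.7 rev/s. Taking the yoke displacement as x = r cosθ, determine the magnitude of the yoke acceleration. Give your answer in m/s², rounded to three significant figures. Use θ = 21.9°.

16.5

ω = 16.96 rad/s (from 2.7 rev/s).
x = r cosθ ⇒ ẍ = −rω² cosθ (ω constant).
|a| = rω²|cosθ| = 0.0618·(16.96)²·|cos 21.9°| = 16.502 m/s².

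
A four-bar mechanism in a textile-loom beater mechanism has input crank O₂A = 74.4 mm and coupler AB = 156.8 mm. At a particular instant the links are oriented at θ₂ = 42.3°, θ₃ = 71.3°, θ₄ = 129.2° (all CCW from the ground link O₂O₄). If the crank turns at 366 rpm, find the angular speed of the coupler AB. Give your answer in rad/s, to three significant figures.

21.4

ω₂ = 38.33 rad/s (from 366 rpm).
Differentiating the loop-closure r₂e^{iθ₂}+r₃e^{iθ₃}=r₁+r₄e^{iθ₄} gives r₂ω₂e^{iθ₂}+r₃ω₃e^{iθ₃}=r₄ω₄e^{iθ₄}.
Eliminating the other unknown: ω₃ = r₂ω₂ sin(θ₄−θ₂) / [r₃ sin(θ₃−θ₄)].
Numerator sine = +0.99854; denominator sine = -0.84712.
Result = 0.0744·38.33·(+0.99854) / (0.1568·(-0.84712)) = -21.437 rad/s; magnitude 21.437 rad/s.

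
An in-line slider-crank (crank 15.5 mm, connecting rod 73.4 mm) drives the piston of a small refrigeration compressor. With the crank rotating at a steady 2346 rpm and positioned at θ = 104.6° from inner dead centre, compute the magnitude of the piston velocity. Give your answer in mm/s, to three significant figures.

3480

ω = 2π·2346/60 = 245.7 rad/s
For an in-line slider-crank, x = r cosθ + √(L² − r² sin²θ), so v = −rω sinθ·[1 + r cosθ/√(L² − r² sin²θ)].
With r = 0.0155 m, L = 0.0734 m, θ = 104.6°: √(L² − r² sin²θ) = 0.071851 m.
v = −0.0155·245.7·0.96771·[1 + 0.0155·-0.25207/0.071851] = -3.4846 m/s.
|v| = 3.4846 m/s = 3484.6 mm/s.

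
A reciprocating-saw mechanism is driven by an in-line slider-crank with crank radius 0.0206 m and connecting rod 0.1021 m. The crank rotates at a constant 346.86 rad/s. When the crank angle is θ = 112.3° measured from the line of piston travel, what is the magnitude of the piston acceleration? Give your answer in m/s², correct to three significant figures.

ω = 346.9 rad/s
x(θ) = r cosθ + √(L² − r² sin²θ); with ω constant, a = ω²·d²x/dθ².
d²x/dθ² = −r cosθ − r²(cos2θ)/√u − r⁴ sin²2θ/(4u^{3/2}),  u = L² − r² sin²θ = 0.0100612 m².
Substituting r = 0.0206 m, L = 0.1021 m, θ = 112.3°: d²x/dθ² = +0.010807 m.
a = ω²·d²x/dθ² = (346.9)²·(+0.010807) = +1300.2 m/s²;  |a| = 1300.2 m/s².

1300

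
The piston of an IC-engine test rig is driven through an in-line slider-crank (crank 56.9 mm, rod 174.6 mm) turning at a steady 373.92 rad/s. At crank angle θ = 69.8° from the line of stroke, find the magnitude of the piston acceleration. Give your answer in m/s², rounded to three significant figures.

707

ω = 373.9 rad/s
x(θ) = r cosθ + √(L² − r² sin²θ); with ω constant, a = ω²·d²x/dθ².
d²x/dθ² = −r cosθ − r²(cos2θ)/√u − r⁴ sin²2θ/(4u^{3/2}),  u = L² − r² sin²θ = 0.0276336 m².
Substituting r = 0.0569 m, L = 0.1746 m, θ = 69.8°: d²x/dθ² = -0.0050552 m.
a = ω²·d²x/dθ² = (373.9)²·(-0.0050552) = -706.79 m/s²;  |a| = 706.79 m/s².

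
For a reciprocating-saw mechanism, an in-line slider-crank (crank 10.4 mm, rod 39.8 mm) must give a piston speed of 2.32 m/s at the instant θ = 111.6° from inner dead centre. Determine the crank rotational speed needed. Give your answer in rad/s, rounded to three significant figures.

266

For an in-line slider-crank, |v_piston| = rω|sinθ|·[1 + r cosθ/√(L² − r² sin²θ)].
With r = 0.0104 m, L = 0.0398 m, θ = 111.6°: the bracketed kinematic factor |dx/dθ| = 0.0087108 m.
ω = v/|dx/dθ| = 2.32/0.0087108 = 266.34 rad/s.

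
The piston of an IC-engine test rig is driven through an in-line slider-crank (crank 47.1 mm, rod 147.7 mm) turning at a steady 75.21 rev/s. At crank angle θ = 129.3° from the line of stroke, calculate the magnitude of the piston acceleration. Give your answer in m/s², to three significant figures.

7260

ω = 2π·75.2 = 472.6 rad/s
x(θ) = r cosθ + √(L² − r² sin²θ); with ω constant, a = ω²·d²x/dθ².
d²x/dθ² = −r cosθ − r²(cos2θ)/√u − r⁴ sin²2θ/(4u^{3/2}),  u = L² − r² sin²θ = 0.0204868 m².
Substituting r = 0.0471 m, L = 0.1477 m, θ = 129.3°: d²x/dθ² = +0.032493 m.
a = ω²·d²x/dθ² = (472.6)²·(+0.032493) = +7256 m/s²;  |a| = 7256 m/s².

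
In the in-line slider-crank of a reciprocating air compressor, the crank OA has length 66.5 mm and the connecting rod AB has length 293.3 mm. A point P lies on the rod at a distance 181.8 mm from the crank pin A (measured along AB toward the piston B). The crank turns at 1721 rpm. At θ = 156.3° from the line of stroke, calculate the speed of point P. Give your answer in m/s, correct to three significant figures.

5.92

ω = 180.2 rad/s.  Crank-pin speed |V_A| = rω = 11.985 m/s, perpendicular to OA.
Rod angle: sinφ = −(r/L) sinθ ⇒ φ = -5.229°; ω_rod = −rω cosθ/√(L²−r²sin²θ) = +37.572 rad/s.
V_P = V_A + ω_rod × AP, with AP = 0.1818 m along the rod.
Components: V_Px = −rω sinθ − a·ω_rod·sinφ = -4.1948 m/s;  V_Py = rω cosθ + a·ω_rod·cosφ = -4.1719 m/s.
|V_P| = √(V_Px² + V_Py²) = 5.9161 m/s.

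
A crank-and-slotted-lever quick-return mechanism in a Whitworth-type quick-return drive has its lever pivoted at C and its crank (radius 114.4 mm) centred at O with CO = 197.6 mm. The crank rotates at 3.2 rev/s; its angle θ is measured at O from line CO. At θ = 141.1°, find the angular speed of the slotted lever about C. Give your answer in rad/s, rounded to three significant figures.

ω = 20.11 rad/s (from 3.2 rev/s).
Crank pin A relative to C: A = (d + r cosθ, r sinθ); lever angle φ = atan2(r sinθ, d + r cosθ).
Differentiating tanφ: φ̇ = rω(d cosθ + r)/(d² + r² + 2dr cosθ).
d² + r² + 2dr cosθ = |CA|² = 0.0169481 m²;  d cosθ + r = -0.039381 m.
|ω_lever| = |0.1144·20.11·-0.039381| / 0.0169481 = 5.3447 rad/s.

5.34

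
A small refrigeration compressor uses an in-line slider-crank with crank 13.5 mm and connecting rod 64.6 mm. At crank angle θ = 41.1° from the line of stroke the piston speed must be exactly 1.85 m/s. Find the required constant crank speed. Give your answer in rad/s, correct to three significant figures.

For an in-line slider-crank, |v_piston| = rω|sinθ|·[1 + r cosθ/√(L² − r² sin²θ)].
With r = 0.0135 m, L = 0.0646 m, θ = 41.1°: the bracketed kinematic factor |dx/dθ| = 0.010285 m.
ω = v/|dx/dθ| = 1.85/0.010285 = 179.86 rad/s.

180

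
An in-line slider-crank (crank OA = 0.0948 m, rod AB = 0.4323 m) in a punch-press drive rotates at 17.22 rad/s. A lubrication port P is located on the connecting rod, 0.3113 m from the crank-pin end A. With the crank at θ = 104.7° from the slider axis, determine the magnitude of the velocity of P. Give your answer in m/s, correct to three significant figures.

ω = 17.22 rad/s.  Crank-pin speed |V_A| = rω = 1.6325 m/s, perpendicular to OA.
Rod angle: sinφ = −(r/L) sinθ ⇒ φ = -12.246°; ω_rod = −rω cosθ/√(L²−r²sin²θ) = +0.98056 rad/s.
V_P = V_A + ω_rod × AP, with AP = 0.3113 m along the rod.
Components: V_Px = −rω sinθ − a·ω_rod·sinφ = -1.5143 m/s;  V_Py = rω cosθ + a·ω_rod·cosφ = -0.11595 m/s.
|V_P| = √(V_Px² + V_Py²) = 1.5187 m/s.

1.52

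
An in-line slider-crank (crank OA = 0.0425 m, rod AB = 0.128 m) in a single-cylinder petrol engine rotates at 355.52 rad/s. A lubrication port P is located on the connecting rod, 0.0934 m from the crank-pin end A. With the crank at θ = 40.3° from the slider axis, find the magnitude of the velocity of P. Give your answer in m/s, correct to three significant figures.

ω = 355.5 rad/s.  Crank-pin speed |V_A| = rω = 15.11 m/s, perpendicular to OA.
Rod angle: sinφ = −(r/L) sinθ ⇒ φ = -12.401°; ω_rod = −rω cosθ/√(L²−r²sin²θ) = -92.179 rad/s.
V_P = V_A + ω_rod × AP, with AP = 0.0934 m along the rod.
Components: V_Px = −rω sinθ − a·ω_rod·sinφ = -11.622 m/s;  V_Py = rω cosθ + a·ω_rod·cosφ = +3.115 m/s.
|V_P| = √(V_Px² + V_Py²) = 12.032 m/s.

12.0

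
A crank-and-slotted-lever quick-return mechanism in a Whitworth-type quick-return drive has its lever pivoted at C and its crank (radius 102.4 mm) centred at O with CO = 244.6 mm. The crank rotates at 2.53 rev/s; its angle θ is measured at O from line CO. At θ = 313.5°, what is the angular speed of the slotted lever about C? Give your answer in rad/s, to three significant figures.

ω = 15.9 rad/s (from 2.53 rev/s).
Crank pin A relative to C: A = (d + r cosθ, r sinθ); lever angle φ = atan2(r sinθ, d + r cosθ).
Differentiating tanφ: φ̇ = rω(d cosθ + r)/(d² + r² + 2dr cosθ).
d² + r² + 2dr cosθ = |CA|² = 0.104797 m²;  d cosθ + r = +0.27077 m.
|ω_lever| = |0.1024·15.9·+0.27077| / 0.104797 = 4.2058 rad/s.

4.21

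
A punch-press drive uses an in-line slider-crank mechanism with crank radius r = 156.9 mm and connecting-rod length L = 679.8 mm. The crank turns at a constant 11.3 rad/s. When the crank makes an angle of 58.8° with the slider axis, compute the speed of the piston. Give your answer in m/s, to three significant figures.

ω = 11.3 rad/s
For an in-line slider-crank, x = r cosθ + √(L² − r² sin²θ), so v = −rω sinθ·[1 + r cosθ/√(L² − r² sin²θ)].
With r = 0.1569 m, L = 0.6798 m, θ = 58.8°: √(L² − r² sin²θ) = 0.66642 m.
v = −0.1569·11.3·0.85536·[1 + 0.1569·0.51803/0.66642] = -1.7015 m/s.
|v| = 1.7015 m/s.

1.70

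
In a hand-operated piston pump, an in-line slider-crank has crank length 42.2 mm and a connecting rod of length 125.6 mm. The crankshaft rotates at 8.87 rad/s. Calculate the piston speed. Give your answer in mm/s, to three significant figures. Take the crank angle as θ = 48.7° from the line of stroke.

346

ω = 8.87 rad/s
For an in-line slider-crank, x = r cosθ + √(L² − r² sin²θ), so v = −rω sinθ·[1 + r cosθ/√(L² − r² sin²θ)].
With r = 0.0422 m, L = 0.1256 m, θ = 48.7°: √(L² − r² sin²θ) = 0.12153 m.
v = −0.0422·8.87·0.75126·[1 + 0.0422·0.66000/0.12153] = -0.34565 m/s.
|v| = 0.34565 m/s = 345.65 mm/s.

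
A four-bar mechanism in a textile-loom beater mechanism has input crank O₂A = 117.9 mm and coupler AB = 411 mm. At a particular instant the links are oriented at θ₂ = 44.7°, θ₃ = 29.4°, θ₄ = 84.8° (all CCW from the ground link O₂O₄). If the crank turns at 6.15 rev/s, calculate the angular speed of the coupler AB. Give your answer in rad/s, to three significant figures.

ω₂ = 38.64 rad/s (from 6.15 rev/s).
Differentiating the loop-closure r₂e^{iθ₂}+r₃e^{iθ₃}=r₁+r₄e^{iθ₄} gives r₂ω₂e^{iθ₂}+r₃ω₃e^{iθ₃}=r₄ω₄e^{iθ₄}.
Eliminating the other unknown: ω₃ = r₂ω₂ sin(θ₄−θ₂) / [r₃ sin(θ₃−θ₄)].
Numerator sine = +0.64412; denominator sine = -0.82314.
Result = 0.1179·38.64·(+0.64412) / (0.411·(-0.82314)) = -8.6741 rad/s; magnitude 8.6741 rad/s.

8.67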